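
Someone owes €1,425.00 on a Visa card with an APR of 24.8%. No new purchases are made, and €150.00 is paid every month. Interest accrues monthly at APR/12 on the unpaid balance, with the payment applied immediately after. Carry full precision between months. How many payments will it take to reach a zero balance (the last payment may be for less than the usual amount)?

Monthly rate r = 24.8%/12 = 2.06667% = 0.0206667.
Recurrence: B ← B·(1+r) − €150.00.
Month 1: interest €29.45; balance after payment €1,304.45.
Month 2: interest €26.96; balance after payment €1,181.41.
Closed form: n = −ln(1 − rB₀/P)/ln(1+r) = −ln(0.80367)/ln(1.02067) ≈ 10.685, so the balance reaches zero during payment 11.

11 payments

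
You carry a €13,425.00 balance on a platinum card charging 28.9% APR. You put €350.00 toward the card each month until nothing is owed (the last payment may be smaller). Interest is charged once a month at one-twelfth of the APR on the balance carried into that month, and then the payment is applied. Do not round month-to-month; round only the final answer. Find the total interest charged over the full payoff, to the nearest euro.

Monthly rate r = 28.9%/12 = 2.40833% = 0.0240833.
Payoff takes n = ⌈−ln(1 − rB₀/P)/ln(1+r)⌉ = ⌈108.160⌉ = 109 payments; the last is €56.43.
Total paid = 108·€350.00 + €56.43 = €37,856.43.
Total interest = total paid − principal = €37,856.43 − €13,425.00 = €24,431.43.

€24,431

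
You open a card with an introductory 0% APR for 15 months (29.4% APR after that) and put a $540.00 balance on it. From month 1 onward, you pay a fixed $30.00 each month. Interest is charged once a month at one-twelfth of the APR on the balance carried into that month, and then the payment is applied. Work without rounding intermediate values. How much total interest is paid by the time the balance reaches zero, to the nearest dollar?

$5

Promo months 1–15 at r₀ = 0%/12 = 0; months 16+ at r₁ = 29.4%/12 = 0.0245.
After month 15 (no interest yet): B = $540.00 − 15·$30.00 = $90.00.
Then at r₁ with $30.00/mo: n₂ = −ln(1 − r₁·B/P)/ln(1+r₁) ≈ 3.15 → 4 more payments.
Total paid = 18·$30.00 + $4.67 = $544.67; interest = $544.67 − $540.00 = $4.67.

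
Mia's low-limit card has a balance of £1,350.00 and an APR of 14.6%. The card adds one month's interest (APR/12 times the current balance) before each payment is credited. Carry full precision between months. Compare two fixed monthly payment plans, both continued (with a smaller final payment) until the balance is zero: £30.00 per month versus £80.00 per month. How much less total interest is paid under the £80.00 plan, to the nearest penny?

Monthly rate r = 14.6%/12 = 1.21667% = 0.0121667.
At £30.00/mo: n = ⌈−ln(1 − rB₀/P)/ln(1+r)⌉ = 66 payments (last £17.18); total interest = total paid − £1,350.00 = £617.18.
At £80.00/mo: 20 payments (last £0.23); total interest £170.23.
Interest saved = £617.18 − £170.23 = £446.95.

£446.95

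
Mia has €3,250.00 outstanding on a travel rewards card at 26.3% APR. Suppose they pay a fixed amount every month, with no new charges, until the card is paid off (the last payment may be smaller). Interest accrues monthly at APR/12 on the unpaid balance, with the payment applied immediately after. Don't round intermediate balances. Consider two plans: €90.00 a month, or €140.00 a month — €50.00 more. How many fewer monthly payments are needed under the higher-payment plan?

40 fewer payments

Monthly rate r = 26.3%/12 = 2.19167% = 0.0219167.
At €90.00/mo: n = ⌈−ln(1 − rB₀/P)/ln(1+r)⌉ = 73 payments (last €27.39); total interest = total paid − €3,250.00 = €3,257.39.
At €140.00/mo: 33 payments (last €110.70); total interest €1,340.70.
Payments saved = 73 − 33 = 40.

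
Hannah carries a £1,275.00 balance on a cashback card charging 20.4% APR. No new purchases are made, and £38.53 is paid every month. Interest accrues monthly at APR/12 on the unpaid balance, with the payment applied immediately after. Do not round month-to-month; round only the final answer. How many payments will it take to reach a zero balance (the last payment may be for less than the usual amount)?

Monthly rate r = 20.4%/12 = 1.7% = 0.017.
Recurrence: B ← B·(1+r) − £38.53.
Month 1: interest £21.67; balance after payment £1,258.14.
Month 2: interest £21.39; balance after payment £1,241.00.
Closed form: n = −ln(1 − rB₀/P)/ln(1+r) = −ln(0.43745)/ln(1.017) ≈ 49.047, so the balance reaches zero during payment 50.

50 payments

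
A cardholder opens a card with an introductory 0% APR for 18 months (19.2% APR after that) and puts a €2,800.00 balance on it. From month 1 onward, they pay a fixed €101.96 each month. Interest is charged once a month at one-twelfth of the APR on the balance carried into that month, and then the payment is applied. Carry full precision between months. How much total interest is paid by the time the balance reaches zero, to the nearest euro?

€90

Promo months 1–18 at r₀ = 0%/12 = 0; months 19+ at r₁ = 19.2%/12 = 0.016.
After month 18 (no interest yet): B = €2,800.00 − 18·€101.96 = €964.72.
Then at r₁ with €101.96/mo: n₂ = −ln(1 − r₁·B/P)/ln(1+r₁) ≈ 10.34 → 11 more payments.
Total paid = 28·€101.96 + €34.99 = €2,889.87; interest = €2,889.87 − €2,800.00 = €89.87.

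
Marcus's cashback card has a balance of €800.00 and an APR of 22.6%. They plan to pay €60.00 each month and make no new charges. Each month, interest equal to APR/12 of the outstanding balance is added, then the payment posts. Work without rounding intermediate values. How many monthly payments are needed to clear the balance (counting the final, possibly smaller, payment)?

Monthly rate r = 22.6%/12 = 1.88333% = 0.0188333.
Recurrence: B ← B·(1+r) − €60.00.
Month 1: interest €15.07; balance after payment €755.07.
Month 2: interest €14.22; balance after payment €709.29.
Closed form: n = −ln(1 − rB₀/P)/ln(1+r) = −ln(0.74889)/ln(1.01883) ≈ 15.498, so the balance reaches zero during payment 16.

16 payments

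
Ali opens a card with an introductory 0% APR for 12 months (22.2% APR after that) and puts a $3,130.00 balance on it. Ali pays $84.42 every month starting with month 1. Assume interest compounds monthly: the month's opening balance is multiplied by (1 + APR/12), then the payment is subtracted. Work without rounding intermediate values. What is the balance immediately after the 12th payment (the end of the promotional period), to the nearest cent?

$2,116.96

Promo months 1–12 at r₀ = 0%/12 = 0; months 13+ at r₁ = 22.2%/12 = 0.0185.
After month 12 (no interest yet): B = $3,130.00 − 12·$84.42 = $2,116.96.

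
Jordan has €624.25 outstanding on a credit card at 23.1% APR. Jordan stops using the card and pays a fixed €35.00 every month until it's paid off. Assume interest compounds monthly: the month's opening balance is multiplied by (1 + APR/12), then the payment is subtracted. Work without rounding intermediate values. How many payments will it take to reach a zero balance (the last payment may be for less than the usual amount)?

Monthly rate r = 23.1%/12 = 1.925% = 0.01925.
Recurrence: B ← B·(1+r) − €35.00.
Month 1: interest €12.02; balance after payment €601.27.
Month 2: interest €11.57; balance after payment €577.84.
Closed form: n = −ln(1 − rB₀/P)/ln(1+r) = −ln(0.65666)/ln(1.01925) ≈ 22.058, so the balance reaches zero during payment 23.

23 months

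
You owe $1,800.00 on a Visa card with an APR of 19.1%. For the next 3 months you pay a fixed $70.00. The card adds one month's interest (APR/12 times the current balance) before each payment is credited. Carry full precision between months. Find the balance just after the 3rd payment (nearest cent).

Monthly rate r = 19.1%/12 = 1.59167% = 0.0159167.
Each month: B ← B·(1+r) − $70.00.
Month 1: interest $28.65; balance after payment $1,758.65.
Month 2: interest $27.99; balance after payment $1,716.64.
Month 3: interest $27.32; balance after payment $1,673.97.

$1,673.97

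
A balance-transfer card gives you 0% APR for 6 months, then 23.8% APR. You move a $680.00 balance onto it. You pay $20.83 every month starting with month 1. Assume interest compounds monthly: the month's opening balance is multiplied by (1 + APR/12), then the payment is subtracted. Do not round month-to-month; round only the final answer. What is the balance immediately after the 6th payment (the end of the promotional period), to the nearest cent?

Promo months 1–6 at r₀ = 0%/12 = 0; months 7+ at r₁ = 23.8%/12 = 0.0198333.
After month 6 (no interest yet): B = $680.00 − 6·$20.83 = $555.02.

$555.02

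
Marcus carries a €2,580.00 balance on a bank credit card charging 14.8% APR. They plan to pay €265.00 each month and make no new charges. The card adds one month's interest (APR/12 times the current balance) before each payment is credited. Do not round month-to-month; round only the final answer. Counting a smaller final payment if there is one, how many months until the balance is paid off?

Monthly rate r = 14.8%/12 = 1.23333% = 0.0123333.
Recurrence: B ← B·(1+r) − €265.00.
Month 1: interest €31.82; balance after payment €2,346.82.
Month 2: interest €28.94; balance after payment €2,110.76.
Closed form: n = −ln(1 − rB₀/P)/ln(1+r) = −ln(0.87992)/ln(1.01233) ≈ 10.436, so the balance reaches zero during payment 11.

11 payments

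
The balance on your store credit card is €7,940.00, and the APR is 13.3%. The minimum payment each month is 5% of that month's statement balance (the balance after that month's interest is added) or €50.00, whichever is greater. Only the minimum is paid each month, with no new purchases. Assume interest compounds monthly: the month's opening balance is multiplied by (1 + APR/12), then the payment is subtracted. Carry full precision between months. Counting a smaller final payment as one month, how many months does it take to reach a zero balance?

Monthly rate r = 13.3%/12 = 1.10833% = 0.0110833.
While 5% of the post-interest balance exceeds €50.00, each month B ← (B·(1+r))·(1 − 0.05), i.e. B shrinks by the factor (1+r)·0.95 = 0.96053.
This holds for months 1–52. Entering month 53 the balance is €978.07; 5% of the post-interest balance is now below €50.00, so the flat €50.00 minimum applies from here.
From month 53 a fixed €50.00 at rate r clears €978.07 in 23 more payments. Total: 52 + 23 = 75 months.

75 months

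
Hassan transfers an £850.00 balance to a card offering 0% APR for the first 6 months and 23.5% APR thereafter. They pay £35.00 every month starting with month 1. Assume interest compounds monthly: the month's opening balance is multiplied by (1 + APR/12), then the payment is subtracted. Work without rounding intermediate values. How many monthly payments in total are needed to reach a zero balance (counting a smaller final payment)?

29 months

Promo months 1–6 at r₀ = 0%/12 = 0; months 7+ at r₁ = 23.5%/12 = 0.0195833.
After month 6 (no interest yet): B = £850.00 − 6·£35.00 = £640.00.
Then at r₁ with £35.00/mo: n₂ = −ln(1 − r₁·B/P)/ln(1+r₁) ≈ 22.86 → 23 more payments.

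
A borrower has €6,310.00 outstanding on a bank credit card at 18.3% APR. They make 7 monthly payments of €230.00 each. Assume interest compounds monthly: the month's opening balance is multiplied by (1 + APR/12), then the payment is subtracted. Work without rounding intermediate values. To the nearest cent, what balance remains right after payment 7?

€5,329.65

Monthly rate r = 18.3%/12 = 1.525% = 0.01525.
Each month: B ← B·(1+r) − €230.00.
Month 1: interest €96.23; balance after payment €6,176.23.
Month 2: interest €94.19; balance after payment €6,040.41.
Month 3: interest €92.12; balance after payment €5,902.53.
Month 4: interest €90.01; balance after payment €5,762.54.
Month 5: interest €87.88; balance after payment €5,620.42.
Month 6: interest €85.71; balance after payment €5,476.14.
Month 7: interest €83.51; balance after payment €5,329.65.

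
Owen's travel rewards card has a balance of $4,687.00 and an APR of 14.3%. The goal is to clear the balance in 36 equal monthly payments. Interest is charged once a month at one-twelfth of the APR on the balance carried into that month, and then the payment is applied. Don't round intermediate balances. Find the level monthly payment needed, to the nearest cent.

$160.87

Monthly rate r = 14.3%/12 = 1.19167% = 0.0119167.
Level-payment amortization: P = B₀·r / (1 − (1+r)^(−n)) = 4687.00·0.0119167 / (1 − 1.01192^(−36)).
Denominator 1 − (1+r)^(−36) = 0.347186635.
P = 55.8534 / 0.347186635 ≈ 160.87.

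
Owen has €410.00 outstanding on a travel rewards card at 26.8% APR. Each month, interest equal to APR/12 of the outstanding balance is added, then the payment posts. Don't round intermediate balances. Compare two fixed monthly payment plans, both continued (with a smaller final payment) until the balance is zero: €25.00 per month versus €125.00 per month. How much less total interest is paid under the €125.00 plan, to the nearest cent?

Monthly rate r = 26.8%/12 = 2.23333% = 0.0223333.
At €25.00/mo: n = ⌈−ln(1 − rB₀/P)/ln(1+r)⌉ = 21 payments (last €16.33); total interest = total paid − €410.00 = €106.33.
At €125.00/mo: 4 payments (last €55.87); total interest €20.87.
Interest saved = €106.33 − €20.87 = €85.46.

€85.46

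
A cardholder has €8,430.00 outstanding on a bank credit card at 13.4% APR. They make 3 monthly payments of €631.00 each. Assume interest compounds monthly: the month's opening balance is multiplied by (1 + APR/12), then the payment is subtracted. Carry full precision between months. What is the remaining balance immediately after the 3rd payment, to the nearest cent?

Monthly rate r = 13.4%/12 = 1.11667% = 0.0111667.
Each month: B ← B·(1+r) − €631.00.
Month 1: interest €94.14; balance after payment €7,893.14.
Month 2: interest €88.14; balance after payment €7,350.28.
Month 3: interest €82.08; balance after payment €6,801.35.

€6,801.35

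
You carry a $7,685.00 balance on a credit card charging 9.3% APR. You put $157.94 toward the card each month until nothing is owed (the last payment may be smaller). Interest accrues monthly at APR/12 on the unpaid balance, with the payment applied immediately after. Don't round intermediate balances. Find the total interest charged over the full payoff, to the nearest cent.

$1,999.34

Monthly rate r = 9.3%/12 = 0.775% = 0.00775.
Payoff takes n = ⌈−ln(1 − rB₀/P)/ln(1+r)⌉ = ⌈61.316⌉ = 62 payments; the last is $50.00.
Total paid = 61·$157.94 + $50.00 = $9,684.34.
Total interest = total paid − principal = $9,684.34 − $7,685.00 = $1,999.34.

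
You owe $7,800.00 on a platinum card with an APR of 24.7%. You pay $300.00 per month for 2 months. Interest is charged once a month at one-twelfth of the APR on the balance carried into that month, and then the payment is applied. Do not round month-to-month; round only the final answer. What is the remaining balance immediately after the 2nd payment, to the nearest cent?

Monthly rate r = 24.7%/12 = 2.05833% = 0.0205833.
Each month: B ← B·(1+r) − $300.00.
Month 1: interest $160.55; balance after payment $7,660.55.
Month 2: interest $157.68; balance after payment $7,518.23.

$7,518.23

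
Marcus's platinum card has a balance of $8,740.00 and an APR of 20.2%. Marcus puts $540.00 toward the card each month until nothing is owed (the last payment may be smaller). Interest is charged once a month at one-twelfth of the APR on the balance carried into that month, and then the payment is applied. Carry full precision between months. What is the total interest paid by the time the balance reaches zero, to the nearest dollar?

$1,549

Monthly rate r = 20.2%/12 = 1.68333% = 0.0168333.
Payoff takes n = ⌈−ln(1 − rB₀/P)/ln(1+r)⌉ = ⌈19.054⌉ = 20 payments; the last is $29.41.
Total paid = 19·$540.00 + $29.41 = $10,289.41.
Total interest = total paid − principal = $10,289.41 − $8,740.00 = $1,549.41.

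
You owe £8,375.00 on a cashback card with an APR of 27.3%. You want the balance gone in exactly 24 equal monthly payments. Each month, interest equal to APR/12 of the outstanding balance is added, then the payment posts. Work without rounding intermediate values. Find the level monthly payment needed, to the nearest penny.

£456.71

Monthly rate r = 27.3%/12 = 2.275% = 0.02275.
Level-payment amortization: P = B₀·r / (1 − (1+r)^(−n)) = 8375.00·0.02275 / (1 − 1.02275^(−24)).
Denominator 1 − (1+r)^(−24) = 0.417182902.
P = 190.531 / 0.417182902 ≈ 456.71.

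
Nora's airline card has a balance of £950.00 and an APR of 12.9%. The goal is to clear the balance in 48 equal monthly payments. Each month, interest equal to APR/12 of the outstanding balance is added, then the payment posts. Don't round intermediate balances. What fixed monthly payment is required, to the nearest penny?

Monthly rate r = 12.9%/12 = 1.075% = 0.01075.
Level-payment amortization: P = B₀·r / (1 − (1+r)^(−n)) = 950.00·0.01075 / (1 − 1.01075^(−48)).
Denominator 1 − (1+r)^(−48) = 0.4014506.
P = 10.2125 / 0.4014506 ≈ 25.44.

£25.44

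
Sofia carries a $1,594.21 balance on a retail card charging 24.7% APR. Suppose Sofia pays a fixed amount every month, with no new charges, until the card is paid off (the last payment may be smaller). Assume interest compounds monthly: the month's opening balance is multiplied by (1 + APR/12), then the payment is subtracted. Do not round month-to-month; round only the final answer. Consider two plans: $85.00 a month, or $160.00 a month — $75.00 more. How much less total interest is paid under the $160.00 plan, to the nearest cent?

Monthly rate r = 24.7%/12 = 2.05833% = 0.0205833.
At $85.00/mo: n = ⌈−ln(1 − rB₀/P)/ln(1+r)⌉ = 24 payments (last $80.27); total interest = total paid − $1,594.21 = $441.06.
At $160.00/mo: 12 payments (last $42.78); total interest $208.57.
Interest saved = $441.06 − $208.57 = $232.49.

$232.49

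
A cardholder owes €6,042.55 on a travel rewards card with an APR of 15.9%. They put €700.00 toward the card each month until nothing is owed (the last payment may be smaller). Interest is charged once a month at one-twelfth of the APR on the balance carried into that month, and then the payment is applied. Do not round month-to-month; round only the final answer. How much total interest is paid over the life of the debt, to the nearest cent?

Monthly rate r = 15.9%/12 = 1.325% = 0.01325.
Payoff takes n = ⌈−ln(1 − rB₀/P)/ln(1+r)⌉ = ⌈9.228⌉ = 10 payments; the last is €160.18.
Total paid = 9·€700.00 + €160.18 = €6,460.18.
Total interest = total paid − principal = €6,460.18 − €6,042.55 = €417.63.

€417.63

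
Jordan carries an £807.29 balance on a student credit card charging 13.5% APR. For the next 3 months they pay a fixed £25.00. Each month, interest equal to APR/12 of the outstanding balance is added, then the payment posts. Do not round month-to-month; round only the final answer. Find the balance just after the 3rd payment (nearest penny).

£759.00

Monthly rate r = 13.5%/12 = 1.125% = 0.01125.
Each month: B ← B·(1+r) − £25.00.
Month 1: interest £9.08; balance after payment £791.37.
Month 2: interest £8.90; balance after payment £775.27.
Month 3: interest £8.72; balance after payment £759.00.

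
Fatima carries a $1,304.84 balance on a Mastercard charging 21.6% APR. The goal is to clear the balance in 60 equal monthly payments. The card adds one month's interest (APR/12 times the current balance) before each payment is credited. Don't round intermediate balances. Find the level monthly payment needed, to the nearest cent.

$35.74

Monthly rate r = 21.6%/12 = 1.8% = 0.018.
Level-payment amortization: P = B₀·r / (1 − (1+r)^(−n)) = 1304.84·0.018 / (1 − 1.018^(−60)).
Denominator 1 − (1+r)^(−60) = 0.657126974.
P = 23.4871 / 0.657126974 ≈ 35.74.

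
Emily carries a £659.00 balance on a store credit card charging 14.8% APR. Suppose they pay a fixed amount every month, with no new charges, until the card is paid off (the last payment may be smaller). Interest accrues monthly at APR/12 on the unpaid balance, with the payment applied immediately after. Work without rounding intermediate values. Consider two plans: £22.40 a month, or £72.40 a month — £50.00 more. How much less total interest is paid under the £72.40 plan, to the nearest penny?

£120.29

Monthly rate r = 14.8%/12 = 1.23333% = 0.0123333.
At £22.40/mo: n = ⌈−ln(1 − rB₀/P)/ln(1+r)⌉ = 37 payments (last £17.30); total interest = total paid − £659.00 = £164.70.
At £72.40/mo: 10 payments (last £51.81); total interest £44.41.
Interest saved = £164.70 − £44.41 = £120.29.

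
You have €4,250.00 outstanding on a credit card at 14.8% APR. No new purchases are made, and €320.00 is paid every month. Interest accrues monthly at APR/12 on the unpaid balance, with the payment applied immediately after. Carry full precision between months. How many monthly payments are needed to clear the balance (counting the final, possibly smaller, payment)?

Monthly rate r = 14.8%/12 = 1.23333% = 0.0123333.
Recurrence: B ← B·(1+r) − €320.00.
Month 1: interest €52.42; balance after payment €3,982.42.
Month 2: interest €49.12; balance after payment €3,711.53.
Closed form: n = −ln(1 − rB₀/P)/ln(1+r) = −ln(0.8362)/ln(1.01233) ≈ 14.594, so the balance reaches zero during payment 15.

15 months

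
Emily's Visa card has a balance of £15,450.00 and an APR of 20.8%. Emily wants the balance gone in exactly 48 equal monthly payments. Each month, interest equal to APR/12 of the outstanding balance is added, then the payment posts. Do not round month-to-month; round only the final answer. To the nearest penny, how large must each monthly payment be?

Monthly rate r = 20.8%/12 = 1.73333% = 0.0173333.
Level-payment amortization: P = B₀·r / (1 − (1+r)^(−n)) = 15450.00·0.0173333 / (1 − 1.01733^(−48)).
Denominator 1 − (1+r)^(−48) = 0.561708729.
P = 267.8 / 0.561708729 ≈ 476.76.

£476.76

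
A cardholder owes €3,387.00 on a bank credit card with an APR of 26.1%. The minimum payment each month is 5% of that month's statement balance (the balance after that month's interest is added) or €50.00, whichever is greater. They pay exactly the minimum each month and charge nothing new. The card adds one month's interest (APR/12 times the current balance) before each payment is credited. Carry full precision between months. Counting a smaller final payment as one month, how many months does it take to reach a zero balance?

68 months

Monthly rate r = 26.1%/12 = 2.175% = 0.02175.
While 5% of the post-interest balance exceeds €50.00, each month B ← (B·(1+r))·(1 − 0.05), i.e. B shrinks by the factor (1+r)·0.95 = 0.97066.
This holds for months 1–42. Entering month 43 the balance is €969.80; 5% of the post-interest balance is now below €50.00, so the flat €50.00 minimum applies from here.
From month 43 a fixed €50.00 at rate r clears €969.80 in 26 more payments. Total: 42 + 26 = 68 months.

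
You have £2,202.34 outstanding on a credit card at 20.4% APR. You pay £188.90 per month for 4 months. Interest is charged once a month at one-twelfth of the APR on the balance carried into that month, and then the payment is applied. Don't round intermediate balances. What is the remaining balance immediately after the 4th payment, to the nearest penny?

Monthly rate r = 20.4%/12 = 1.7% = 0.017.
Each month: B ← B·(1+r) − £188.90.
Month 1: interest £37.44; balance after payment £2,050.88.
Month 2: interest £34.86; balance after payment £1,896.84.
Month 3: interest £32.25; balance after payment £1,740.19.
Month 4: interest £29.58; balance after payment £1,580.87.

£1,580.87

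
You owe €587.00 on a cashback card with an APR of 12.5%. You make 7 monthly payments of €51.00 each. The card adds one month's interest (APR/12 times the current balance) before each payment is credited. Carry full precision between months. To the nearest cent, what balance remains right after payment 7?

€262.81

Monthly rate r = 12.5%/12 = 1.04167% = 0.0104167.
Each month: B ← B·(1+r) − €51.00.
Month 1: interest €6.11; balance after payment €542.11.
Month 2: interest €5.65; balance after payment €496.76.
Month 3: interest €5.17; balance after payment €450.94.
Month 4: interest €4.70; balance after payment €404.63.
Month 5: interest €4.21; balance after payment €357.85.
Month 6: interest €3.73; balance after payment €310.58.
Month 7: interest €3.24; balance after payment €262.81.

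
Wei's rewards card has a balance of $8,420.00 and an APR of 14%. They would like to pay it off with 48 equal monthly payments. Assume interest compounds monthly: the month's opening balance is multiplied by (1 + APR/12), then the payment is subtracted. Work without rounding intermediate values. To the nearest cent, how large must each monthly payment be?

Monthly rate r = 14%/12 = 1.16667% = 0.0116667.
Level-payment amortization: P = B₀·r / (1 − (1+r)^(−n)) = 8420.00·0.0116667 / (1 − 1.01167^(−48)).
Denominator 1 − (1+r)^(−48) = 0.42693637.
P = 98.2333 / 0.42693637 ≈ 230.09.

$230.09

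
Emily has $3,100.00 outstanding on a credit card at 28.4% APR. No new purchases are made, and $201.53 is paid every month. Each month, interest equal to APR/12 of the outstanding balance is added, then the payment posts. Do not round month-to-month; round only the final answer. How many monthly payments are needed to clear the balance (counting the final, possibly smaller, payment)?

20 months

Monthly rate r = 28.4%/12 = 2.36667% = 0.0236667.
Recurrence: B ← B·(1+r) − $201.53.
Month 1: interest $73.37; balance after payment $2,971.84.
Month 2: interest $70.33; balance after payment $2,840.64.
Closed form: n = −ln(1 − rB₀/P)/ln(1+r) = −ln(0.63595)/ln(1.02367) ≈ 19.351, so the balance reaches zero during payment 20.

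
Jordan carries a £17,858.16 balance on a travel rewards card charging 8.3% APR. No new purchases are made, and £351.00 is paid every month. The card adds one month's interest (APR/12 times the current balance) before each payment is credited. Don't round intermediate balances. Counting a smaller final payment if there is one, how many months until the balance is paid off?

Monthly rate r = 8.3%/12 = 0.691667% = 0.00691667.
Recurrence: B ← B·(1+r) − £351.00.
Month 1: interest £123.52; balance after payment £17,630.68.
Month 2: interest £121.95; balance after payment £17,401.62.
Closed form: n = −ln(1 − rB₀/P)/ln(1+r) = −ln(0.64809)/ln(1.00692) ≈ 62.923, so the balance reaches zero during payment 63.

63 months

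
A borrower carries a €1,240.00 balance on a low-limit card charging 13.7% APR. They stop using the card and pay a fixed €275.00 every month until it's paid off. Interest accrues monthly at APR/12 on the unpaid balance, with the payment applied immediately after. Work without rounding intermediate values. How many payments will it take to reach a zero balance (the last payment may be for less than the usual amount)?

5 months

Monthly rate r = 13.7%/12 = 1.14167% = 0.0114167.
Recurrence: B ← B·(1+r) − €275.00.
Month 1: interest €14.16; balance after payment €979.16.
Month 2: interest €11.18; balance after payment €715.34.
Month 3: interest €8.17; balance after payment €448.50.
Month 4: interest €5.12; balance after payment €178.62.
Month 5: interest €2.04; balance after payment €0.00.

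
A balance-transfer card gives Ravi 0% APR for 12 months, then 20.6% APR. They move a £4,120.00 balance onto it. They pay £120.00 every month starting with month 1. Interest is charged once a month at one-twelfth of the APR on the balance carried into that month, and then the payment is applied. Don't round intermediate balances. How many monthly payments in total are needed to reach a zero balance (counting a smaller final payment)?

Promo months 1–12 at r₀ = 0%/12 = 0; months 13+ at r₁ = 20.6%/12 = 0.0171667.
After month 12 (no interest yet): B = £4,120.00 − 12·£120.00 = £2,680.00.
Then at r₁ with £120.00/mo: n₂ = −ln(1 − r₁·B/P)/ln(1+r₁) ≈ 28.41 → 29 more payments.

41 months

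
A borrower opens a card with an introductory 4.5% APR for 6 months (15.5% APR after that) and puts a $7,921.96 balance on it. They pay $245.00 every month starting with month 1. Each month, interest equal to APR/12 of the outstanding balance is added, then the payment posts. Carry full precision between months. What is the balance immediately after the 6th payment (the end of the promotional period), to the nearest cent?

$6,618.03

Promo months 1–6 at r₀ = 4.5%/12 = 0.00375; months 7+ at r₁ = 15.5%/12 = 0.0129167.
After month 6: iterate B ← B·(1+r₀) − $245.00 for 6 months → $6,618.03.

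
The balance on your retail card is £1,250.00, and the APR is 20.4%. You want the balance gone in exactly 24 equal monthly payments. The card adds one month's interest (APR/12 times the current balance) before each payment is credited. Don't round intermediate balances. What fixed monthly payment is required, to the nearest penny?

£63.86

Monthly rate r = 20.4%/12 = 1.7% = 0.017.
Level-payment amortization: P = B₀·r / (1 − (1+r)^(−n)) = 1250.00·0.017 / (1 − 1.017^(−24)).
Denominator 1 − (1+r)^(−24) = 0.332736868.
P = 21.25 / 0.332736868 ≈ 63.86.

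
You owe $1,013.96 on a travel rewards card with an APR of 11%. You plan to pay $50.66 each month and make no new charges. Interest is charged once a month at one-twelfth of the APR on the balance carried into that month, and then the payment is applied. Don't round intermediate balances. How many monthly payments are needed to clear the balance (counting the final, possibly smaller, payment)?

23 payments

Monthly rate r = 11%/12 = 0.916667% = 0.00916667.
Recurrence: B ← B·(1+r) − $50.66.
Month 1: interest $9.29; balance after payment $972.59.
Month 2: interest $8.92; balance after payment $930.85.
Closed form: n = −ln(1 − rB₀/P)/ln(1+r) = −ln(0.81653)/ln(1.00917) ≈ 22.213, so the balance reaches zero during payment 23.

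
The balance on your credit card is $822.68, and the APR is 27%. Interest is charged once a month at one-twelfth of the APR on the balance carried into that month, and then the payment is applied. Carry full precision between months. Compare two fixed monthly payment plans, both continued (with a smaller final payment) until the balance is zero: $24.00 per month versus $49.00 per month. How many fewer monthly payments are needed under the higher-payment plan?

Monthly rate r = 27%/12 = 2.25% = 0.0225.
At $24.00/mo: n = ⌈−ln(1 − rB₀/P)/ln(1+r)⌉ = 67 payments (last $7.22); total interest = total paid − $822.68 = $768.54.
At $49.00/mo: 22 payments (last $15.91); total interest $222.23.
Payments saved = 67 − 22 = 45.

45 fewer payments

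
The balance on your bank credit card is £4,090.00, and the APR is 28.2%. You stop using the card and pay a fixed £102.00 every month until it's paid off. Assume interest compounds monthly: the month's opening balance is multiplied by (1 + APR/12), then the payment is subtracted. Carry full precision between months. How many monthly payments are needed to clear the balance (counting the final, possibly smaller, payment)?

123 months

Monthly rate r = 28.2%/12 = 2.35% = 0.0235.
Recurrence: B ← B·(1+r) − £102.00.
Month 1: interest £96.11; balance after payment £4,084.11.
Month 2: interest £95.98; balance after payment £4,078.09.
Closed form: n = −ln(1 − rB₀/P)/ln(1+r) = −ln(0.057696)/ln(1.0235) ≈ 122.807, so the balance reaches zero during payment 123.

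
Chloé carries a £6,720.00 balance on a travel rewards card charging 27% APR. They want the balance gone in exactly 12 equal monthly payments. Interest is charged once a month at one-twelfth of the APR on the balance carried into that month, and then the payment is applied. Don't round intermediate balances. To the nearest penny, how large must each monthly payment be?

£645.24

Monthly rate r = 27%/12 = 2.25% = 0.0225.
Level-payment amortization: P = B₀·r / (1 − (1+r)^(−n)) = 6720.00·0.0225 / (1 − 1.0225^(−12)).
Denominator 1 − (1+r)^(−12) = 0.234332523.
P = 151.2 / 0.234332523 ≈ 645.24.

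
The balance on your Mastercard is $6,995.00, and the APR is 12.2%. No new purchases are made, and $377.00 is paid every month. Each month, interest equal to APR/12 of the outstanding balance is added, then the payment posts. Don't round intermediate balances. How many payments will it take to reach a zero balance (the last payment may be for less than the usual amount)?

21 months

Monthly rate r = 12.2%/12 = 1.01667% = 0.0101667.
Recurrence: B ← B·(1+r) − $377.00.
Month 1: interest $71.12; balance after payment $6,689.12.
Month 2: interest $68.01; balance after payment $6,380.12.
Closed form: n = −ln(1 − rB₀/P)/ln(1+r) = −ln(0.81136)/ln(1.01017) ≈ 20.666, so the balance reaches zero during payment 21.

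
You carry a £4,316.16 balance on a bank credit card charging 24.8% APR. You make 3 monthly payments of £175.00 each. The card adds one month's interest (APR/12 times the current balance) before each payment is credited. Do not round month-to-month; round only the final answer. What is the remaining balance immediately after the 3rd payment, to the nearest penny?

Monthly rate r = 24.8%/12 = 2.06667% = 0.0206667.
Each month: B ← B·(1+r) − £175.00.
Month 1: interest £89.20; balance after payment £4,230.36.
Month 2: interest £87.43; balance after payment £4,142.79.
Month 3: interest £85.62; balance after payment £4,053.41.

£4,053.41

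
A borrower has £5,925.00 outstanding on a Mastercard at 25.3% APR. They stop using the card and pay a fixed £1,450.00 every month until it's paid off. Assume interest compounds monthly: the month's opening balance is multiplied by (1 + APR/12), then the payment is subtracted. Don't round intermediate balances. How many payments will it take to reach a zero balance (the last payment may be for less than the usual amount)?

Monthly rate r = 25.3%/12 = 2.10833% = 0.0210833.
Recurrence: B ← B·(1+r) − £1,450.00.
Month 1: interest £124.92; balance after payment £4,599.92.
Month 2: interest £96.98; balance after payment £3,246.90.
Month 3: interest £68.46; balance after payment £1,865.36.
Month 4: interest £39.33; balance after payment £454.68.
Month 5: interest £9.59; balance after payment £0.00.

5 payments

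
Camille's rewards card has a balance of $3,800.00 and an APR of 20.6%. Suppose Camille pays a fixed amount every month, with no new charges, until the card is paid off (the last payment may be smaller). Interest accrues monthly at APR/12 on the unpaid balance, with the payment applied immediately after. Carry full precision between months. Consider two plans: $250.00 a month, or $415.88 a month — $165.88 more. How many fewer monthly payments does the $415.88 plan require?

Monthly rate r = 20.6%/12 = 1.71667% = 0.0171667.
At $250.00/mo: n = ⌈−ln(1 − rB₀/P)/ln(1+r)⌉ = 18 payments (last $191.48); total interest = total paid − $3,800.00 = $641.48.
At $415.88/mo: 11 payments (last $10.05); total interest $368.85.
Payments saved = 18 − 11 = 7.

7 fewer payments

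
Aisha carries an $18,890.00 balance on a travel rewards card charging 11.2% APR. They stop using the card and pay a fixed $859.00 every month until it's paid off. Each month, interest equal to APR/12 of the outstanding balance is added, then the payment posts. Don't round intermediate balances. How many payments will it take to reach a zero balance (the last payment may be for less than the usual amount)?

25 months

Monthly rate r = 11.2%/12 = 0.933333% = 0.00933333.
Recurrence: B ← B·(1+r) − $859.00.
Month 1: interest $176.31; balance after payment $18,207.31.
Month 2: interest $169.93; balance after payment $17,518.24.
Closed form: n = −ln(1 − rB₀/P)/ln(1+r) = −ln(0.79475)/ln(1.00933) ≈ 24.728, so the balance reaches zero during payment 25.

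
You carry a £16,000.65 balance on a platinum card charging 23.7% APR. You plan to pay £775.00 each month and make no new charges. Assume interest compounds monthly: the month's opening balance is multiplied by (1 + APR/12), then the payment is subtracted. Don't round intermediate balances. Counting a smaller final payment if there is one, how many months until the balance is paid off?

27 months

Monthly rate r = 23.7%/12 = 1.975% = 0.01975.
Recurrence: B ← B·(1+r) − £775.00.
Month 1: interest £316.01; balance after payment £15,541.66.
Month 2: interest £306.95; balance after payment £15,073.61.
Closed form: n = −ln(1 − rB₀/P)/ln(1+r) = −ln(0.59224)/ln(1.01975) ≈ 26.785, so the balance reaches zero during payment 27.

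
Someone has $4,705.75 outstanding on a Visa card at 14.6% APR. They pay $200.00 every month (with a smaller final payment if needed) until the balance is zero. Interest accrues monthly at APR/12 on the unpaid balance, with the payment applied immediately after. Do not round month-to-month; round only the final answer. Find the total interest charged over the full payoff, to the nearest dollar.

$872

Monthly rate r = 14.6%/12 = 1.21667% = 0.0121667.
Payoff takes n = ⌈−ln(1 − rB₀/P)/ln(1+r)⌉ = ⌈27.887⌉ = 28 payments; the last is $177.54.
Total paid = 27·$200.00 + $177.54 = $5,577.54.
Total interest = total paid − principal = $5,577.54 − $4,705.75 = $871.79.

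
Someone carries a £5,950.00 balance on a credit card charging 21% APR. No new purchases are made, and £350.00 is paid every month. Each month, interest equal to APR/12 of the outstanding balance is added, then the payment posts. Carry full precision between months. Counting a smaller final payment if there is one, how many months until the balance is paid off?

21 payments

Monthly rate r = 21%/12 = 1.75% = 0.0175.
Recurrence: B ← B·(1+r) − £350.00.
Month 1: interest £104.13; balance after payment £5,704.12.
Month 2: interest £99.82; balance after payment £5,453.95.
Closed form: n = −ln(1 − rB₀/P)/ln(1+r) = −ln(0.7025)/ln(1.0175) ≈ 20.354, so the balance reaches zero during payment 21.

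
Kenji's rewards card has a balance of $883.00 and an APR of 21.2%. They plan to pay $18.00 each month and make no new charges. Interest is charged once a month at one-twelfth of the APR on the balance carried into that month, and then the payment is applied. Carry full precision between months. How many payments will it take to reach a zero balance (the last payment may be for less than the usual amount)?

Monthly rate r = 21.2%/12 = 1.76667% = 0.0176667.
Recurrence: B ← B·(1+r) − $18.00.
Month 1: interest $15.60; balance after payment $880.60.
Month 2: interest $15.56; balance after payment $878.16.
Closed form: n = −ln(1 − rB₀/P)/ln(1+r) = −ln(0.13335)/ln(1.01767) ≈ 115.048, so the balance reaches zero during payment 116.

116 payments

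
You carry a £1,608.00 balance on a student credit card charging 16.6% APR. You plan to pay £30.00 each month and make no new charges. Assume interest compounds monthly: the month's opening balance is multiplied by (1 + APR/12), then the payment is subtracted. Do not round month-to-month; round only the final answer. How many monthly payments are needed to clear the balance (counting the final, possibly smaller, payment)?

Monthly rate r = 16.6%/12 = 1.38333% = 0.0138333.
Recurrence: B ← B·(1+r) − £30.00.
Month 1: interest £22.24; balance after payment £1,600.24.
Month 2: interest £22.14; balance after payment £1,592.38.
Closed form: n = −ln(1 − rB₀/P)/ln(1+r) = −ln(0.25853)/ln(1.01383) ≈ 98.463, so the balance reaches zero during payment 99.

99 payments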